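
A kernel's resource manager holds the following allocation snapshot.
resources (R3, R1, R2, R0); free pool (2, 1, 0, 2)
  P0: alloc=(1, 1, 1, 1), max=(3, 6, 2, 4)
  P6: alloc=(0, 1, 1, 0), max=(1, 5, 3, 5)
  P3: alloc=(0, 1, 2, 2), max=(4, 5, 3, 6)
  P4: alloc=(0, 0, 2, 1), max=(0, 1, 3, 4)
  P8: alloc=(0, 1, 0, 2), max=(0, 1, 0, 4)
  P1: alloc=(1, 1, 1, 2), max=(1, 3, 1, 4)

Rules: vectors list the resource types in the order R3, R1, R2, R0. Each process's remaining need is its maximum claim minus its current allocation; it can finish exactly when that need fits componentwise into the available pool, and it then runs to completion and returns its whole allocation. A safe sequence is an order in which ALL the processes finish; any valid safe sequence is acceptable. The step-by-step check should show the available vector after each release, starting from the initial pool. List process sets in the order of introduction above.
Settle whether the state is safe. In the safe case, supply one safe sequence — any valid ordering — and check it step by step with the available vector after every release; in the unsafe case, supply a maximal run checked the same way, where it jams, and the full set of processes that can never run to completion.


UNSAFE.
Key observation: even finishing P8, P1, P4 leaves just (3, 3, 3, 7) free — too little R1 for any of the remaining processes.
The run P8, P1, P4 cannot be extended any further. Step-by-step check:
  pool = (2, 1, 0, 2)
  P8: need (0, 0, 0, 2) fits (2, 1, 0, 2); releases (0, 1, 0, 2), pool now (2, 2, 0, 4)
  P1: need (0, 2, 0, 2) fits (2, 2, 0, 4); releases (1, 1, 1, 2), pool now (3, 3, 1, 6)
  P4: need (0, 1, 1, 3) fits (3, 3, 1, 6); releases (0, 0, 2, 1), pool now (3, 3, 3, 7)
  blocked: P0 wants (2, 5, 1, 3), pool (3, 3, 3, 7) — not enough R1
  blocked: P6 wants (1, 4, 2, 5), pool (3, 3, 3, 7) — not enough R1
  blocked: P3 wants (4, 4, 1, 4), pool (3, 3, 3, 7) — not enough R3 and R1
Never able to finish: P0, P6 and P3.


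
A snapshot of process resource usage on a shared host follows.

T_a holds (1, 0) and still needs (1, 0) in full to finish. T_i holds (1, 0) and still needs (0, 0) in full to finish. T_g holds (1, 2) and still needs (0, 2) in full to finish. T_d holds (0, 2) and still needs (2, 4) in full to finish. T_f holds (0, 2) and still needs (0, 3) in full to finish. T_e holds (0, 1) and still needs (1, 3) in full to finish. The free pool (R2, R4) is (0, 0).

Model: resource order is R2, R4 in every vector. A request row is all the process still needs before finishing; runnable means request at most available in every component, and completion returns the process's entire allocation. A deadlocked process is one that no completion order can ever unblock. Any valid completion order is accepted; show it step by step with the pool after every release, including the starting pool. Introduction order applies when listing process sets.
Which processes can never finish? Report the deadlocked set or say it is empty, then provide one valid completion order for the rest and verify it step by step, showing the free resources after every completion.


The deadlocked set is T_g, T_d, T_f and T_e.
Key observation: the pool after T_i, T_a is (2, 0); every surviving request exceeds it in R4, so progress ends there.
One completion order for the rest: T_i, T_a. Walking it through:
  pool = (0, 0)
  T_i needs (0, 0) <= (0, 0) -> finishes; pool += (1, 0) = (1, 0)
  T_a needs (1, 0) <= (1, 0) -> finishes; pool += (1, 0) = (2, 0)
The blocked processes can never fit:
  blocked: T_g wants (0, 2), pool (2, 0) — not enough R4
  blocked: T_d wants (2, 4), pool (2, 0) — not enough R4
  blocked: T_f wants (0, 3), pool (2, 0) — not enough R4
  blocked: T_e wants (1, 3), pool (2, 0) — not enough R4


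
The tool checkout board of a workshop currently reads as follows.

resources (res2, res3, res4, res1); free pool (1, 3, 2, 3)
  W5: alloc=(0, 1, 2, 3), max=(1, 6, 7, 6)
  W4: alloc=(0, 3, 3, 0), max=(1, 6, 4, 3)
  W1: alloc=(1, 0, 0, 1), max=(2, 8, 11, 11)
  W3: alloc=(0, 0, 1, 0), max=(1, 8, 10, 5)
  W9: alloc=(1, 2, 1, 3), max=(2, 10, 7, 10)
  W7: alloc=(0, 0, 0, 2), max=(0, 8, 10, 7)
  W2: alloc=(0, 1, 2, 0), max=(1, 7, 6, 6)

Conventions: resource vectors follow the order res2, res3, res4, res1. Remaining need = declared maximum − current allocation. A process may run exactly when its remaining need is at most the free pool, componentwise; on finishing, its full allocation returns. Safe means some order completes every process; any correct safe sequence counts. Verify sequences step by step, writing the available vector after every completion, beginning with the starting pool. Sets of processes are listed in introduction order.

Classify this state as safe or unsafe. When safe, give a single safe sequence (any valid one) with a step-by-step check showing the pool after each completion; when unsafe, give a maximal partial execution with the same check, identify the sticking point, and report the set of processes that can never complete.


The state is SAFE; one workable sequence: W4, W5, W2, W3, W7, W9, W1.
Key observation: the order's first zero-slack moment is W4 ((1, 3, 1, 3) needed, (1, 3, 2, 3) free — a requested resource with nothing to spare).
Check, step by step:
  pool = (1, 3, 2, 3)
  run W4 (needs (1, 3, 1, 3), free (1, 3, 2, 3)); after release of (0, 3, 3, 0) the pool is (1, 6, 5, 3)
  run W5 (needs (1, 5, 5, 3), free (1, 6, 5, 3)); after release of (0, 1, 2, 3) the pool is (1, 7, 7, 6)
  run W2 (needs (1, 6, 4, 6), free (1, 7, 7, 6)); after release of (0, 1, 2, 0) the pool is (1, 8, 9, 6)
  run W3 (needs (1, 8, 9, 5), free (1, 8, 9, 6)); after release of (0, 0, 1, 0) the pool is (1, 8, 10, 6)
  run W7 (needs (0, 8, 10, 5), free (1, 8, 10, 6)); after release of (0, 0, 0, 2) the pool is (1, 8, 10, 8)
  run W9 (needs (1, 8, 6, 7), free (1, 8, 10, 8)); after release of (1, 2, 1, 3) the pool is (2, 10, 11, 11)
  run W1 (needs (1, 8, 11, 10), free (2, 10, 11, 11)); after release of (1, 0, 0, 1) the pool is (3, 10, 11, 12)


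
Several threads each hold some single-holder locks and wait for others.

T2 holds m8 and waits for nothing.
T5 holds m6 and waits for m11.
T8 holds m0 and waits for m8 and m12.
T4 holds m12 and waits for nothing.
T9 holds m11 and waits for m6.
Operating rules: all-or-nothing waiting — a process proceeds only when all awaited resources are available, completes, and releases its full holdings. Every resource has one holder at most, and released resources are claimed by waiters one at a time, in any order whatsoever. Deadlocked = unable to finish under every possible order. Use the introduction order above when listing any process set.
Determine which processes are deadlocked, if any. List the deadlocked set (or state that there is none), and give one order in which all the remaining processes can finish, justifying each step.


The deadlocked set is T5 and T9.
Key observation: the knot is the closed ring of waits T5 -> T9 -> T5; no other process is dragged down with it.
The rest can finish in the order T4, T2, T8.
Check, step by step:
  T4: no waits; runs immediately, freeing m12
  T2: no waits; runs immediately, freeing m8
  run T8 (all its waits — m8 and m12 — are resolved); releases m0


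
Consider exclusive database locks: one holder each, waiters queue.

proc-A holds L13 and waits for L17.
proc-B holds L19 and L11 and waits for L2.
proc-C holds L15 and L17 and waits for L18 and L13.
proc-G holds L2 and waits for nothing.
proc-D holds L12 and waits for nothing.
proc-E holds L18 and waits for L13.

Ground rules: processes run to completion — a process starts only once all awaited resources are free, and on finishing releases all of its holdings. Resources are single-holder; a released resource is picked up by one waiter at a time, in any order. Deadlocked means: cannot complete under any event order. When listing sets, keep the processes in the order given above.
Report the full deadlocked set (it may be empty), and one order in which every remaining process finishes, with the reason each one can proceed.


Deadlocked set: proc-A, proc-C and proc-E.
Key observation: proc-A -> proc-C -> proc-A is a circular wait — nothing in it can go first; proc-E is caught in further circular waits.
One completion order for the rest: proc-G, proc-D, proc-B.
Step-by-step check:
  run proc-G (it waits on nothing); releases L2
  run proc-D (it waits on nothing); releases L12
  proc-B: everything it awaited (L2) is free; runs, freeing L19 and L11


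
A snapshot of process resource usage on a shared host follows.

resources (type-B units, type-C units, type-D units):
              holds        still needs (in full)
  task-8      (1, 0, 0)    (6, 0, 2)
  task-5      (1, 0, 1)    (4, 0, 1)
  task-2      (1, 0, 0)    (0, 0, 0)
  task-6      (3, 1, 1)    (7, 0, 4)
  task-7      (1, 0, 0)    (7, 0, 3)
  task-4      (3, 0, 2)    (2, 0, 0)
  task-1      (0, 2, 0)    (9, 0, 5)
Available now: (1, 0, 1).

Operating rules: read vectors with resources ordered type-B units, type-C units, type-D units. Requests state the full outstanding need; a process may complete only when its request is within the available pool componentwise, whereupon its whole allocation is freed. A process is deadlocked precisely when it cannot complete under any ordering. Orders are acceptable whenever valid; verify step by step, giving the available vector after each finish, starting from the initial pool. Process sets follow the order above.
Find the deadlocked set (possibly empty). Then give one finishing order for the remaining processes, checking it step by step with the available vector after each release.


No process is deadlocked.
Key observation: no deadlock: task-2 fits now, and the freed resources carry the rest through.
A valid finishing order for the others: task-2, task-4, task-5, task-8, task-7, task-6, task-1. Walking it through:
  pool = (1, 0, 1)
  task-2 needs (0, 0, 0) <= (1, 0, 1) -> finishes; pool += (1, 0, 0) = (2, 0, 1)
  task-4 needs (2, 0, 0) <= (2, 0, 1) -> finishes; pool += (3, 0, 2) = (5, 0, 3)
  task-5 needs (4, 0, 1) <= (5, 0, 3) -> finishes; pool += (1, 0, 1) = (6, 0, 4)
  task-8 needs (6, 0, 2) <= (6, 0, 4) -> finishes; pool += (1, 0, 0) = (7, 0, 4)
  task-7 needs (7, 0, 3) <= (7, 0, 4) -> finishes; pool += (1, 0, 0) = (8, 0, 4)
  task-6 needs (7, 0, 4) <= (8, 0, 4) -> finishes; pool += (3, 1, 1) = (11, 1, 5)
  task-1 needs (9, 0, 5) <= (11, 1, 5) -> finishes; pool += (0, 2, 0) = (11, 3, 5)


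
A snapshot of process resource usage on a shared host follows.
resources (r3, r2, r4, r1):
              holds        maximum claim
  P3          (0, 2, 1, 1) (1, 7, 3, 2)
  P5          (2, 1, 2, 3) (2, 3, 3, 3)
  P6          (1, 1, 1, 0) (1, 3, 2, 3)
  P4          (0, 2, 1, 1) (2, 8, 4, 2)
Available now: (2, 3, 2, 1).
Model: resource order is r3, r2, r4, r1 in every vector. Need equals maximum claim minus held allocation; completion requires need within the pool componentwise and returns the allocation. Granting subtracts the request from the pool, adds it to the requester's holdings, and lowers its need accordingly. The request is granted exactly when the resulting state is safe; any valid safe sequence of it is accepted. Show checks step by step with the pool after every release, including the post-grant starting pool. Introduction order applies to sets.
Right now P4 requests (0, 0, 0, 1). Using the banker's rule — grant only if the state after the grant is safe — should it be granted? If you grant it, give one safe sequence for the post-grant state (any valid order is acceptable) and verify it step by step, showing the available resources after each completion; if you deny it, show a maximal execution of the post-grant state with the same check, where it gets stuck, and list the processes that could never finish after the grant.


GRANT — the state after the grant stays safe, e.g. via P5, P6, P3, P4.
Key observation: the transfer keeps a workable pool ((2, 3, 2, 0)); P5 starts the safe sequence.
Check on the post-grant state, step by step:
  pool = (2, 3, 2, 0)
  P5 needs (0, 2, 1, 0) <= (2, 3, 2, 0) -> finishes; pool += (2, 1, 2, 3) = (4, 4, 4, 3)
  P6 needs (0, 2, 1, 3) <= (4, 4, 4, 3) -> finishes; pool += (1, 1, 1, 0) = (5, 5, 5, 3)
  P3 needs (1, 5, 2, 1) <= (5, 5, 5, 3) -> finishes; pool += (0, 2, 1, 1) = (5, 7, 6, 4)
  P4 needs (2, 6, 3, 0) <= (5, 7, 6, 4) -> finishes; pool += (0, 2, 1, 2) = (5, 9, 7, 6)


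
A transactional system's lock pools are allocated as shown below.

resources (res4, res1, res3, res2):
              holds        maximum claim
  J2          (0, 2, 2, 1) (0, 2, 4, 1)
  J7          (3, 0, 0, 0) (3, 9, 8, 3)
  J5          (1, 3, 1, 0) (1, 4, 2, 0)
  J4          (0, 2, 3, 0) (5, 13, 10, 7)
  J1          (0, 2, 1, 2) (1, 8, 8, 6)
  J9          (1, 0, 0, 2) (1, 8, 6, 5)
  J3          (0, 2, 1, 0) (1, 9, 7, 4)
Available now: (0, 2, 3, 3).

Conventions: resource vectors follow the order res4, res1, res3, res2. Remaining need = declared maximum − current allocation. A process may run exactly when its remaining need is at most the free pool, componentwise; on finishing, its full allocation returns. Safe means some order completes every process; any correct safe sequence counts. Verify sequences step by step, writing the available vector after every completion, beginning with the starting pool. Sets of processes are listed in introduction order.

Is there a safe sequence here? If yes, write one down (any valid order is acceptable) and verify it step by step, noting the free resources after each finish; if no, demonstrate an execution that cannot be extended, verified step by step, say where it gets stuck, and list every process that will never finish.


SAFE, for example via the order J5, J2, J3, J9, J1, J7, J4.
Key observation: at J3 the run first touches a limit — (1, 7, 6, 4) against (1, 7, 6, 4), exact on a resource it actually requests.
Check, step by step:
  pool = (0, 2, 3, 3)
  J5 needs (0, 1, 1, 0) <= (0, 2, 3, 3) -> finishes; pool += (1, 3, 1, 0) = (1, 5, 4, 3)
  J2 needs (0, 0, 2, 0) <= (1, 5, 4, 3) -> finishes; pool += (0, 2, 2, 1) = (1, 7, 6, 4)
  J3 needs (1, 7, 6, 4) <= (1, 7, 6, 4) -> finishes; pool += (0, 2, 1, 0) = (1, 9, 7, 4)
  J9 needs (0, 8, 6, 3) <= (1, 9, 7, 4) -> finishes; pool += (1, 0, 0, 2) = (2, 9, 7, 6)
  J1 needs (1, 6, 7, 4) <= (2, 9, 7, 6) -> finishes; pool += (0, 2, 1, 2) = (2, 11, 8, 8)
  J7 needs (0, 9, 8, 3) <= (2, 11, 8, 8) -> finishes; pool += (3, 0, 0, 0) = (5, 11, 8, 8)
  J4 needs (5, 11, 7, 7) <= (5, 11, 8, 8) -> finishes; pool += (0, 2, 3, 0) = (5, 13, 11, 8)


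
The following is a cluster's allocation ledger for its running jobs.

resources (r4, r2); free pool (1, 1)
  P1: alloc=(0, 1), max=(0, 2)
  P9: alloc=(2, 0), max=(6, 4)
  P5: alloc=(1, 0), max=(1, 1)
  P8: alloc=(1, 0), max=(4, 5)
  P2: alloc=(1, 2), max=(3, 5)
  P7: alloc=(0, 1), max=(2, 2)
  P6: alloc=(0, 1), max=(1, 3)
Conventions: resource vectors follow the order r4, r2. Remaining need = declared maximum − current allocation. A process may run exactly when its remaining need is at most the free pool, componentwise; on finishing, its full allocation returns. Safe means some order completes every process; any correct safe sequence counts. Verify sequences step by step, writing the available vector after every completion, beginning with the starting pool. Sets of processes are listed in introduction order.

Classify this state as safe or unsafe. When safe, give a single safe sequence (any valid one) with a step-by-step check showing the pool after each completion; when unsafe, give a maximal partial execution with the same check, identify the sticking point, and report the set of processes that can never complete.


SAFE. One safe sequence: P1, P6, P5, P2, P8, P9, P7.
Key observation: the order's first zero-slack moment is P1 ((0, 1) needed, (1, 1) free — a requested resource with nothing to spare).
Walking it through:
  pool = (1, 1)
  P1 needs (0, 1) <= (1, 1) -> finishes; pool += (0, 1) = (1, 2)
  P6 needs (1, 2) <= (1, 2) -> finishes; pool += (0, 1) = (1, 3)
  P5 needs (0, 1) <= (1, 3) -> finishes; pool += (1, 0) = (2, 3)
  P2 needs (2, 3) <= (2, 3) -> finishes; pool += (1, 2) = (3, 5)
  P8 needs (3, 5) <= (3, 5) -> finishes; pool += (1, 0) = (4, 5)
  P9 needs (4, 4) <= (4, 5) -> finishes; pool += (2, 0) = (6, 5)
  P7 needs (2, 1) <= (6, 5) -> finishes; pool += (0, 1) = (6, 6)


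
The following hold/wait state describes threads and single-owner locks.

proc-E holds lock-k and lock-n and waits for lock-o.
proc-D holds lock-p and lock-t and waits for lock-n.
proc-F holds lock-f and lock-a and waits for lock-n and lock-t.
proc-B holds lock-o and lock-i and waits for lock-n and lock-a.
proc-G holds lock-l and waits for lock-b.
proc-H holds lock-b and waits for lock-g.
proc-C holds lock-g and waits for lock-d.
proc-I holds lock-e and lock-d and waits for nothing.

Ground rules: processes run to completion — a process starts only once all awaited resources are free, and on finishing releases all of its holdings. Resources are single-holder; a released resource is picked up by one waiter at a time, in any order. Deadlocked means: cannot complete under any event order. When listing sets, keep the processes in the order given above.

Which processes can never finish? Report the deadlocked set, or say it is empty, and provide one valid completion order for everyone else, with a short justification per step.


Deadlocked: proc-E, proc-D, proc-F and proc-B.
Key observation: the wait chain closes on itself along proc-E -> proc-B -> proc-E; proc-D and proc-F are caught in further circular waits.
One completion order for the rest: proc-I, proc-C, proc-H, proc-G.
Verifying each step:
  run proc-I (it waits on nothing); releases lock-e and lock-d
  proc-C: everything it awaited (lock-d) is free; runs, freeing lock-g
  proc-H: everything it awaited (lock-g) is free; runs, freeing lock-b
  proc-G: everything it awaited (lock-b) is free; runs, freeing lock-l


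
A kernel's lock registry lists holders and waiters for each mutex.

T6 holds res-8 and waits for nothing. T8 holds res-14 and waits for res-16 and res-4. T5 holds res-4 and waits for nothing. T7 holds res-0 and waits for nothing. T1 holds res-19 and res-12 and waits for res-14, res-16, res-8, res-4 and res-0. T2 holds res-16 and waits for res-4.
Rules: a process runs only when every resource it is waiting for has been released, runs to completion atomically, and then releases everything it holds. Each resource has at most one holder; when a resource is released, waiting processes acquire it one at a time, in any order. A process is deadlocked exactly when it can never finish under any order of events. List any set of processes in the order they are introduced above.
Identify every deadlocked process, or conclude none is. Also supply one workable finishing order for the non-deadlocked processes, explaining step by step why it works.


Nothing here is deadlocked.
Key observation: no waiting chain loops back on itself — every chain ends at a process that waits on nothing, so everyone eventually runs.
A valid finishing order for the others: T7, T6, T5, T2, T8, T1.
Verifying each step:
  T7 waits on nothing -> runs at once and releases res-0
  T6 waits on nothing -> runs at once and releases res-8
  T5 waits on nothing -> runs at once and releases res-4
  T2: everything it awaited (res-4) is free; runs, freeing res-16
  T8: everything it awaited (res-16 and res-4) is free; runs, freeing res-14
  T1: everything it awaited (res-14, res-16, res-8, res-4 and res-0) is free; runs, freeing res-19 and res-12


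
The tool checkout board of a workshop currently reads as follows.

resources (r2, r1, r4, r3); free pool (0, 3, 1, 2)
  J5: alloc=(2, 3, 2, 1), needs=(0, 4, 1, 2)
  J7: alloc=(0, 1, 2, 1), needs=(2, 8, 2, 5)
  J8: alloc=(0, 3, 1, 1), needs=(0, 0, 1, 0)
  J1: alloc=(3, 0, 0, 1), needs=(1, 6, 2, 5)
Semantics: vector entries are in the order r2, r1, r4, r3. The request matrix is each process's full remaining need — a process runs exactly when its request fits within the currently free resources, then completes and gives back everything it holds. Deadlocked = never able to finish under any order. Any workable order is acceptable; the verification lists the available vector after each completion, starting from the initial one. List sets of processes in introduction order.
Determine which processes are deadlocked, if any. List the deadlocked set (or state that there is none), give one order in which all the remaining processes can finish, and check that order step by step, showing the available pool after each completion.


Deadlocked: J7 and J1.
Key observation: even finishing J8, J5 leaves just (2, 9, 4, 4) free — too little r3 for any of the remaining processes.
One completion order for the rest: J8, J5. Walking it through:
  pool = (0, 3, 1, 2)
  J8: need (0, 0, 1, 0) fits (0, 3, 1, 2); releases (0, 3, 1, 1), pool now (0, 6, 2, 3)
  J5: need (0, 4, 1, 2) fits (0, 6, 2, 3); releases (2, 3, 2, 1), pool now (2, 9, 4, 4)
The stuck group stays short no matter what:
  blocked: J7 wants (2, 8, 2, 5), pool (2, 9, 4, 4) — not enough r3
  blocked: J1 wants (1, 6, 2, 5), pool (2, 9, 4, 4) — not enough r3


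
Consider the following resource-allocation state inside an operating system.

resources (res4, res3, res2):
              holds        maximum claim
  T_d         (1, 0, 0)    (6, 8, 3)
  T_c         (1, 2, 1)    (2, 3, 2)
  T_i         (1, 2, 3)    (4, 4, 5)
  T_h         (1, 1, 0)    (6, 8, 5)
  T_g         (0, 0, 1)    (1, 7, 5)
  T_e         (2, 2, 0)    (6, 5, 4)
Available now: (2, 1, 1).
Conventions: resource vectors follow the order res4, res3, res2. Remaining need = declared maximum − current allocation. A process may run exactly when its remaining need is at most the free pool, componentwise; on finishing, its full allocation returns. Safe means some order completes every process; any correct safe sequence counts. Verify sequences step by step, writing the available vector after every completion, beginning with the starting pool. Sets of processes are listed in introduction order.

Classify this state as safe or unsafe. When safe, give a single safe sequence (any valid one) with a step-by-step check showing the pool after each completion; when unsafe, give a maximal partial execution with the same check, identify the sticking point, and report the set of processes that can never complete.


SAFE, for example via the order T_c, T_i, T_e, T_h, T_g, T_d.
Key observation: T_c marks the first exact bind of the order: its need (1, 1, 1) fits the free (2, 1, 1) with zero slack on a requested resource.
Verifying each step:
  pool = (2, 1, 1)
  T_c needs (1, 1, 1) <= (2, 1, 1) -> finishes; pool += (1, 2, 1) = (3, 3, 2)
  T_i needs (3, 2, 2) <= (3, 3, 2) -> finishes; pool += (1, 2, 3) = (4, 5, 5)
  T_e needs (4, 3, 4) <= (4, 5, 5) -> finishes; pool += (2, 2, 0) = (6, 7, 5)
  T_h needs (5, 7, 5) <= (6, 7, 5) -> finishes; pool += (1, 1, 0) = (7, 8, 5)
  T_g needs (1, 7, 4) <= (7, 8, 5) -> finishes; pool += (0, 0, 1) = (7, 8, 6)
  T_d needs (5, 8, 3) <= (7, 8, 6) -> finishes; pool += (1, 0, 0) = (8, 8, 6)


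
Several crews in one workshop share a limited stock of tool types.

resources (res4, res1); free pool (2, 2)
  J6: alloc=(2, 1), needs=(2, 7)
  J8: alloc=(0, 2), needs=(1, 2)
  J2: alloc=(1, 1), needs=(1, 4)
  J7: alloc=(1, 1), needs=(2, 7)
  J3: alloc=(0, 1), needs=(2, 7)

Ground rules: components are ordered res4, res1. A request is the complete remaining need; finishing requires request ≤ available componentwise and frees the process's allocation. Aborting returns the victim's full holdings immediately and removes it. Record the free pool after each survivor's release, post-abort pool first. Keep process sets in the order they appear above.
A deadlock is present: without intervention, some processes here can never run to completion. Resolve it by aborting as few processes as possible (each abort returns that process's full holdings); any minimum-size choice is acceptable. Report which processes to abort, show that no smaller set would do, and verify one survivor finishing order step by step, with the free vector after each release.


Abort J6 and J3.
Key observation: J7 had no path to completion before; after the abort of J6 and J3 ((2, 2) returned), step 3 is where it fits.
Minimality, checking each single-abort alternative: J6 alone leaves J7 blocked (short on res1); J8 alone leaves J6 blocked (short on res1); J2 alone leaves J6 blocked (short on res1); J7 alone leaves J6 blocked (short on res1); J3 alone leaves J6 blocked (short on res1).
One survivor order: J2, J8, J7. Verifying each step (post-abort pool first):
  pool = (4, 4)
  J2: need (1, 4) fits (4, 4); releases (1, 1), pool now (5, 5)
  J8: need (1, 2) fits (5, 5); releases (0, 2), pool now (5, 7)
  J7: need (2, 7) fits (5, 7); releases (1, 1), pool now (6, 8)


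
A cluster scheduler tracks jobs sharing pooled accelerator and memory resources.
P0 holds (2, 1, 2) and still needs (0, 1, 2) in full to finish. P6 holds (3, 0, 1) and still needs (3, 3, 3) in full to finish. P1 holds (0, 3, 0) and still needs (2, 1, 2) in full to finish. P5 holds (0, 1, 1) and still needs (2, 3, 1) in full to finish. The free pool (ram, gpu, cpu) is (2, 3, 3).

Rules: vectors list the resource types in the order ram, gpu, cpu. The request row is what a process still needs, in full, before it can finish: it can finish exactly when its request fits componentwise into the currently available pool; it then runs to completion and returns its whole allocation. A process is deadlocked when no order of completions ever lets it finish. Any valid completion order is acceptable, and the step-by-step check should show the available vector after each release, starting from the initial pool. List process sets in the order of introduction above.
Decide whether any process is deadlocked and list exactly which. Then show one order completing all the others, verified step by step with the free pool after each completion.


No process is deadlocked.
Key observation: P5 can run right away; the returned allocation unlocks the remaining processes in turn.
One completion order for the rest: P5, P0, P1, P6. Verifying each step:
  pool = (2, 3, 3)
  P5 needs (2, 3, 1) <= (2, 3, 3) -> finishes; pool += (0, 1, 1) = (2, 4, 4)
  P0 needs (0, 1, 2) <= (2, 4, 4) -> finishes; pool += (2, 1, 2) = (4, 5, 6)
  P1 needs (2, 1, 2) <= (4, 5, 6) -> finishes; pool += (0, 3, 0) = (4, 8, 6)
  P6 needs (3, 3, 3) <= (4, 8, 6) -> finishes; pool += (3, 0, 1) = (7, 8, 7)


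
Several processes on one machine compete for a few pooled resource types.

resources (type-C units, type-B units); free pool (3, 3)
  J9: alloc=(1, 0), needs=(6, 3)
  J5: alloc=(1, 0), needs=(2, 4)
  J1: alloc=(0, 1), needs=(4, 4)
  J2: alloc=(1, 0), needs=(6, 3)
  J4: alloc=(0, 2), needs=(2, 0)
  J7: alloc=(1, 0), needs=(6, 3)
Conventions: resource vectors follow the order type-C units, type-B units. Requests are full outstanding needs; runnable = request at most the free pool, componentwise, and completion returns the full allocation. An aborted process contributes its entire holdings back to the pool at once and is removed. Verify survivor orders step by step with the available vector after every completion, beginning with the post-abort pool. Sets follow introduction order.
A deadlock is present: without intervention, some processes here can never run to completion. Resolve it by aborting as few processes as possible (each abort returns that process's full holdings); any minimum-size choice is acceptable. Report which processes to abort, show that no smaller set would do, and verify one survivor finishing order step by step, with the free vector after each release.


The answer: abort J9 and J2.
Key observation: J7 was stuck for good until J9 and J2 gave back (2, 0); in the order shown it finishes at step 4.
Why nothing smaller works — every single abort fails: J9 alone leaves J2 blocked (short on type-C units); J5 alone leaves J9 blocked (short on type-C units); J1 alone leaves J9 blocked (short on type-C units); J2 alone leaves J9 blocked (short on type-C units); J4 alone leaves J9 blocked (short on type-C units); J7 alone leaves J9 blocked (short on type-C units).
One survivor order: J4, J5, J1, J7. Step-by-step check (post-abort pool first):
  pool = (5, 3)
  J4 needs (2, 0) <= (5, 3) -> finishes; pool += (0, 2) = (5, 5)
  J5 needs (2, 4) <= (5, 5) -> finishes; pool += (1, 0) = (6, 5)
  J1 needs (4, 4) <= (6, 5) -> finishes; pool += (0, 1) = (6, 6)
  J7 needs (6, 3) <= (6, 6) -> finishes; pool += (1, 0) = (7, 6)


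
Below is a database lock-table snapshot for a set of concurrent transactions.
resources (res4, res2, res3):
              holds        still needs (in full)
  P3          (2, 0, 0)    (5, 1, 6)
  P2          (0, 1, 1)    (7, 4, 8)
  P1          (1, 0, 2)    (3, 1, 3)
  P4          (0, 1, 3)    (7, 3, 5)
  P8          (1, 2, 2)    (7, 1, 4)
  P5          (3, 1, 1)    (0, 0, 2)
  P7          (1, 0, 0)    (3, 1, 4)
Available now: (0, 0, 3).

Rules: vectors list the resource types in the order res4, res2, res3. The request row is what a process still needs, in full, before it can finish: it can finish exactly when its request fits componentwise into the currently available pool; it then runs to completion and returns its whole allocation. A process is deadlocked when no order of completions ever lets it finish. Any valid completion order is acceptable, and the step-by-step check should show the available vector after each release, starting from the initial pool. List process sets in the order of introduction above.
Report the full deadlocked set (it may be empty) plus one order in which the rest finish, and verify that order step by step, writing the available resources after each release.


The deadlocked set is empty.
Key observation: no deadlock: P5 fits now, and the freed resources carry the rest through.
One completion order for the rest: P5, P7, P1, P3, P8, P4, P2. Check, step by step:
  pool = (0, 0, 3)
  run P5 (needs (0, 0, 2), free (0, 0, 3)); after release of (3, 1, 1) the pool is (3, 1, 4)
  run P7 (needs (3, 1, 4), free (3, 1, 4)); after release of (1, 0, 0) the pool is (4, 1, 4)
  run P1 (needs (3, 1, 3), free (4, 1, 4)); after release of (1, 0, 2) the pool is (5, 1, 6)
  run P3 (needs (5, 1, 6), free (5, 1, 6)); after release of (2, 0, 0) the pool is (7, 1, 6)
  run P8 (needs (7, 1, 4), free (7, 1, 6)); after release of (1, 2, 2) the pool is (8, 3, 8)
  run P4 (needs (7, 3, 5), free (8, 3, 8)); after release of (0, 1, 3) the pool is (8, 4, 11)
  run P2 (needs (7, 4, 8), free (8, 4, 11)); after release of (0, 1, 1) the pool is (8, 5, 12)


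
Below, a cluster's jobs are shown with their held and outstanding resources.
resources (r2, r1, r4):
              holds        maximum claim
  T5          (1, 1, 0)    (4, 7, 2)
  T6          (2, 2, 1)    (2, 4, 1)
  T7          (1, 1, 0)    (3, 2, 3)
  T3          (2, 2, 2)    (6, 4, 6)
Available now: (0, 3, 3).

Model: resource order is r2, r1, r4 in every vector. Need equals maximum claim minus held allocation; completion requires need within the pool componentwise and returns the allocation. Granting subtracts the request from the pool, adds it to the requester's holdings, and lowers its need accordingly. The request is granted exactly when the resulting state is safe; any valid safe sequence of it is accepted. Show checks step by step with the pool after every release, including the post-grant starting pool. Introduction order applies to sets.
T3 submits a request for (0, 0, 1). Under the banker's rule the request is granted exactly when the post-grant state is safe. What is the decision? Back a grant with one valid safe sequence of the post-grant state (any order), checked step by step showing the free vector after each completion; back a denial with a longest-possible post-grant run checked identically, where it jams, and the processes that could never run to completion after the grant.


GRANT — the state after the grant stays safe, e.g. via T6, T7, T5, T3.
Key observation: granting shrinks the pool to (0, 3, 2), yet T6 still fits and the chain goes through.
Check on the post-grant state, step by step:
  pool = (0, 3, 2)
  T6: need (0, 2, 0) fits (0, 3, 2); releases (2, 2, 1), pool now (2, 5, 3)
  T7: need (2, 1, 3) fits (2, 5, 3); releases (1, 1, 0), pool now (3, 6, 3)
  T5: need (3, 6, 2) fits (3, 6, 3); releases (1, 1, 0), pool now (4, 7, 3)
  T3: need (4, 2, 3) fits (4, 7, 3); releases (2, 2, 3), pool now (6, 9, 6)


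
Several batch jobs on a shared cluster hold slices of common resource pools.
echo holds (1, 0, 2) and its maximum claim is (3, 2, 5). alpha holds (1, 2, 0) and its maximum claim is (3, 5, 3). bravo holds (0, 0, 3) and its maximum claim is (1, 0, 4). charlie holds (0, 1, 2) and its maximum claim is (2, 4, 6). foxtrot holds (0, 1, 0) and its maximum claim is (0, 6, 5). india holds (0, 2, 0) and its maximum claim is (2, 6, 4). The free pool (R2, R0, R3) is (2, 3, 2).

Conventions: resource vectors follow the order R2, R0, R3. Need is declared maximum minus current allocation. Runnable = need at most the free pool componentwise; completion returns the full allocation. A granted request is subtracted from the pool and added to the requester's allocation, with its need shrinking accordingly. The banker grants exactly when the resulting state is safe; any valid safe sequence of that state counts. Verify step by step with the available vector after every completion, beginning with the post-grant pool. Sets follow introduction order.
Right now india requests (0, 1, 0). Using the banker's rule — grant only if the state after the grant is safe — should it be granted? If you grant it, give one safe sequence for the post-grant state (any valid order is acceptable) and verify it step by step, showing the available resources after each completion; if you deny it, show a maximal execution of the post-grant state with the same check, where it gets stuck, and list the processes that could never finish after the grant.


DENY. Granting would leave the state unsafe.
Key observation: no order helps: past bravo, echo, the free pool tops out at (3, 2, 7), below what each blocked process needs in R0.
After a pretend grant, a maximal execution: bravo, echo — then nothing else fits. Verifying each step:
  pool = (2, 2, 2)
  bravo: need (1, 0, 1) fits (2, 2, 2); releases (0, 0, 3), pool now (2, 2, 5)
  echo: need (2, 2, 3) fits (2, 2, 5); releases (1, 0, 2), pool now (3, 2, 7)
  alpha cannot run: need (2, 3, 3) vs free (3, 2, 7) (insufficient R0)
  charlie cannot run: need (2, 3, 4) vs free (3, 2, 7) (insufficient R0)
  foxtrot cannot run: need (0, 5, 5) vs free (3, 2, 7) (insufficient R0)
  india cannot run: need (2, 3, 4) vs free (3, 2, 7) (insufficient R0)
Post-grant, the permanently blocked set is alpha, charlie, foxtrot and india.


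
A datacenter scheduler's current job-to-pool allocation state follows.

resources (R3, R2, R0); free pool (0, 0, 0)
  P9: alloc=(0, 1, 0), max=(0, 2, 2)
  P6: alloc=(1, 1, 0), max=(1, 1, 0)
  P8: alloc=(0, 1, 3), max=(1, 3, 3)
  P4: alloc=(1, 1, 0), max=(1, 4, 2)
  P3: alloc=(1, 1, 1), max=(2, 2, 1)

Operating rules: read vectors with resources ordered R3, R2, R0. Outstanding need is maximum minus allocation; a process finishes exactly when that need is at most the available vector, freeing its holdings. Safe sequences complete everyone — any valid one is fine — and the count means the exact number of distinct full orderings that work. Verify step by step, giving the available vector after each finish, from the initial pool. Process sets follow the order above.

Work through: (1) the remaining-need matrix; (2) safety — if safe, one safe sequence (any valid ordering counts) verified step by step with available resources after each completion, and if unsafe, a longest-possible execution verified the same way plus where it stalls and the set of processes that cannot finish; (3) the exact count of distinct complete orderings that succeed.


(1) Remaining need (order R3, R2, R0):
  P9: (0, 1, 2)
  P6: (0, 0, 0)
  P8: (1, 2, 0)
  P4: (0, 3, 2)
  P3: (1, 1, 0)
(2) SAFE. One safe sequence: P6, P3, P8, P9, P4.
Key observation: at P3 the run first touches a limit — (1, 1, 0) against (1, 1, 0), exact on a resource it actually requests.
Verifying each step:
  pool = (0, 0, 0)
  P6 needs (0, 0, 0) <= (0, 0, 0) -> finishes; pool += (1, 1, 0) = (1, 1, 0)
  P3 needs (1, 1, 0) <= (1, 1, 0) -> finishes; pool += (1, 1, 1) = (2, 2, 1)
  P8 needs (1, 2, 0) <= (2, 2, 1) -> finishes; pool += (0, 1, 3) = (2, 3, 4)
  P9 needs (0, 1, 2) <= (2, 3, 4) -> finishes; pool += (0, 1, 0) = (2, 4, 4)
  P4 needs (0, 3, 2) <= (2, 4, 4) -> finishes; pool += (1, 1, 0) = (3, 5, 4)
(3) Exactly 2 of the possible complete orderings are safe sequences.


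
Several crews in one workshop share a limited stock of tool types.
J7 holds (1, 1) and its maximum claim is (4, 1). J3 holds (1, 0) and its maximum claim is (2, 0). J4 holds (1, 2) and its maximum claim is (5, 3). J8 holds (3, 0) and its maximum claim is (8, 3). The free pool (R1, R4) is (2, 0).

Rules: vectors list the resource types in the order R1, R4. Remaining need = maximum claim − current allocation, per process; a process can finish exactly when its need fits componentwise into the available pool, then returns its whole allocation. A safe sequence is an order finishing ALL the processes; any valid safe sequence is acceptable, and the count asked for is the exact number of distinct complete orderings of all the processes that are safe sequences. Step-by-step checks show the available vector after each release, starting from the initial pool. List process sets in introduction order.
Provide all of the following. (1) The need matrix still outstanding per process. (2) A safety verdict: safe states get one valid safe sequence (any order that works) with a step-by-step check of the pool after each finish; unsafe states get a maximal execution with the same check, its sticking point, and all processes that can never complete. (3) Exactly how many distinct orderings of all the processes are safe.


(1) Remaining need (order R1, R4):
  J7: (3, 0)
  J3: (1, 0)
  J4: (4, 1)
  J8: (5, 3)
(2) SAFE, for example via the order J3, J7, J4, J8.
Key observation: J7 is the earliest step where a requested resource binds exactly: need (3, 0), pool (3, 0) at its turn.
Walking it through:
  pool = (2, 0)
  J3 needs (1, 0) <= (2, 0) -> finishes; pool += (1, 0) = (3, 0)
  J7 needs (3, 0) <= (3, 0) -> finishes; pool += (1, 1) = (4, 1)
  J4 needs (4, 1) <= (4, 1) -> finishes; pool += (1, 2) = (5, 3)
  J8 needs (5, 3) <= (5, 3) -> finishes; pool += (3, 0) = (8, 3)
(3) Precisely 1 of the possible complete orderings is a safe sequence.


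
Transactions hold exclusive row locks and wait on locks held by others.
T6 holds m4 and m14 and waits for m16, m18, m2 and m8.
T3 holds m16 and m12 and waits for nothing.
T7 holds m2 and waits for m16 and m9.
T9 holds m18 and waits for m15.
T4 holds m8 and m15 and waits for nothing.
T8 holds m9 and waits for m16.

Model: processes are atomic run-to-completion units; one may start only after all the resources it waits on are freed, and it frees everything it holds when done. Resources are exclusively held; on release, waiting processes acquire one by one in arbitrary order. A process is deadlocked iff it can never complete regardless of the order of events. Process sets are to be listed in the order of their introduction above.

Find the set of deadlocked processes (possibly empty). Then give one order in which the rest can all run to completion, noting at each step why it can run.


No process is deadlocked.
Key observation: the wait graph is acyclic; completion cascades from the unblocked processes through everyone else.
One completion order for the rest: T4, T3, T8, T7, T9, T6.
Step-by-step check:
  T4: no waits; runs immediately, freeing m8 and m15
  T3: no waits; runs immediately, freeing m16 and m12
  run T8 (all its waits — m16 — are resolved); releases m9
  run T7 (all its waits — m16 and m9 — are resolved); releases m2
  run T9 (all its waits — m15 — are resolved); releases m18
  run T6 (all its waits — m16, m18, m2 and m8 — are resolved); releases m4 and m14


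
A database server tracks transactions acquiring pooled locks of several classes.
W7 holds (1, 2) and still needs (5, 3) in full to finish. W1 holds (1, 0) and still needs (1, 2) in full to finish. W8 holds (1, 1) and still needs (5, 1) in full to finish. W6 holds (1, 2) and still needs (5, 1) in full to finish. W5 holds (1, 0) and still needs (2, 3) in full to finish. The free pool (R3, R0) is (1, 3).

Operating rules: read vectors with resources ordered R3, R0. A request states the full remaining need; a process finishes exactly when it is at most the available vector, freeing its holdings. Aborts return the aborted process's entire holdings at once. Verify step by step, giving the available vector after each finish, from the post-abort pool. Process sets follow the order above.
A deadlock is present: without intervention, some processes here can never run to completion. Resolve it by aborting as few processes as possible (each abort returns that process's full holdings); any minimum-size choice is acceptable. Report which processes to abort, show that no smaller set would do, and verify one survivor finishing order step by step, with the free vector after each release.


The answer: abort W8 and W6.
Key observation: aborting W8 and W6 returns (2, 3), and W7 — hopeless before — runs at step 3 with the returned capacity in the pool.
Minimality, checking each single-abort alternative: W7 alone leaves W8 blocked (short on R3); W1 alone leaves W7 blocked (short on R3); W8 alone leaves W7 blocked (short on R3); W6 alone leaves W7 blocked (short on R3); W5 alone leaves W7 blocked (short on R3).
Survivors finish in the order: W1, W5, W7. Walking it through (pool after the aborts first):
  pool = (3, 6)
  run W1 (needs (1, 2), free (3, 6)); after release of (1, 0) the pool is (4, 6)
  run W5 (needs (2, 3), free (4, 6)); after release of (1, 0) the pool is (5, 6)
  run W7 (needs (5, 3), free (5, 6)); after release of (1, 2) the pool is (6, 8)
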